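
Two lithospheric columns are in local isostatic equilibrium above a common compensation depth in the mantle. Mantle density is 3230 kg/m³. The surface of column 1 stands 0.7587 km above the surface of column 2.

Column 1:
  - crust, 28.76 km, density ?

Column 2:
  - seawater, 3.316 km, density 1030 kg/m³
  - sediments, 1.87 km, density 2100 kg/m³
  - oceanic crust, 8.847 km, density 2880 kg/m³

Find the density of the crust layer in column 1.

Take the compensation level at the base of the deeper column (depth z_c below the surface of column 1) and equate Σ ρ_i t_i down to z_c; mantle fills any gap and the z_c terms cancel.
Column 1: 28.76×ρ + (z_c − 28.76)×3230
Column 2: 0.7587×0 + 3.316×1030 + 1.87×2100 + 8.847×2880 + (z_c − 0.7587 − 14.033)×3230
The z_c×3230 term appears on both sides and cancels. Collect the known terms of each column as K = Σ(ρt)_known − 3230 × (depth of known layers): K_1 = 0 − 3230×28.76 = −92894.8; K_2 = 32821.84 − 3230×(0.7587 + 14.033) = −14955.351.
Balance: K_1 + 28.76×ρ = K_2, so ρ = (K_2 − K_1)/28.76 = 77939.4/28.76 = 2710 kg/m³.

2710 kg/m³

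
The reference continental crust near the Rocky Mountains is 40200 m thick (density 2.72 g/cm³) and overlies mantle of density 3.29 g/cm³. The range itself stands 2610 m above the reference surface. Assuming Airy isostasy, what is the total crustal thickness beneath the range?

Root depth r = h ρ_c / (ρ_m − ρ_c) = 2610 m × 2.72 / 0.57 = 12450 m.
Total thickness = T + h + r = 40200 m + 2610 m + 12450 m = 55300 m.

55300 m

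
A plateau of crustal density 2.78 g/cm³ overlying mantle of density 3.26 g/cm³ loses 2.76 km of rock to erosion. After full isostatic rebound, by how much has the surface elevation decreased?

0.406 km

Rebound u = e ρ_c/ρ_m = 2.76 km × 2.78/3.26 = 2.354 km.
Net surface drop = e − u = 2.76 km − 2.354 km = e (ρ_m − ρ_c)/ρ_m = 0.406 km.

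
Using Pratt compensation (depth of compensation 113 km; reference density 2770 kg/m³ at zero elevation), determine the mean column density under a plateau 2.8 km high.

Pratt balance: ρ_ref D = ρ (D + h).
ρ = ρ_ref D/(D + h) = 2770 × 113 km/(113 km + 2.8 km) = 2700 kg/m³.

2700 kg/m³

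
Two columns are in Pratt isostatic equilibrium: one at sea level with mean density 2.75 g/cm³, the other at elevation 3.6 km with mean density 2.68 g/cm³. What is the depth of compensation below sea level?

138 km

ρ_ref D = ρ (D + h) → D (ρ_ref − ρ) = ρ h.
D = ρ h/(ρ_ref − ρ) = 2.68 × 3.6 km/(2.75 − 2.68) = 138 km.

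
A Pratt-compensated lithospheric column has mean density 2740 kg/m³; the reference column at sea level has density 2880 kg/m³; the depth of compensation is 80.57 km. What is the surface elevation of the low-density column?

ρ_ref D = ρ (D + h) → h = D (ρ_ref − ρ)/ρ.
h = 80.57 km × (2880 − 2740)/2740 = 4.12 km.

4.12 km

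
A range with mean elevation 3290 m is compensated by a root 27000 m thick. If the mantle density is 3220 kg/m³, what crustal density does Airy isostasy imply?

2870 kg/m³

ρ_c h = (ρ_m − ρ_c) r → ρ_c (h + r) = ρ_m r → ρ_c = ρ_m r / (h + r).
ρ_c = 3220 × 27000 m / (3290 m + 27000 m) = 2870 kg/m³.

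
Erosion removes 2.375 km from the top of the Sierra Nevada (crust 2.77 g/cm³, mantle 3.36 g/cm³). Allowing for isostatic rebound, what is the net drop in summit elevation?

Rebound u = e ρ_c/ρ_m = 2.375 km × 2.77/3.36 = 1.958 km.
Net surface drop = e − u = 2.375 km − 1.958 km = e (ρ_m − ρ_c)/ρ_m = 0.417 km.

0.417 km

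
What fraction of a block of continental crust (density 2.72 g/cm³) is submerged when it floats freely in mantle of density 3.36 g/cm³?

Submerged fraction = ρ_obj/ρ_fluid = 2.72/3.36 = 0.81.

0.81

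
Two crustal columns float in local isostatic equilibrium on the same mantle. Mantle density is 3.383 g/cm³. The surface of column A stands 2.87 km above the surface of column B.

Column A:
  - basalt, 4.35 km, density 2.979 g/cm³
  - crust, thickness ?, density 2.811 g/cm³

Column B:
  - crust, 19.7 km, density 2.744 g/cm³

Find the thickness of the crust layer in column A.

Take the compensation level at the base of the deeper column (depth z_c below the surface of column A) and equate Σ ρ_i t_i down to z_c; mantle fills any gap and the z_c terms cancel.
Column A: 4.35×2.979 + x×2.811 + (z_c − 4.35 − x)×3.383
Column B: 2.87×0 + 19.7×2.744 + (z_c − 2.87 − 19.7)×3.383
The z_c×3.383 term appears on both sides and cancels. Collect the known terms of each column as K = Σ(ρt)_known − 3.383 × (depth of known layers): K_A = 12.95865 − 3.383×4.35 = −1.7574; K_B = 54.0568 − 3.383×(2.87 + 19.7) = −22.29751.
Balance: K_A − x×(3.383 − 2.811) = K_B, so x = (K_A − K_B)/(3.383 − 2.811) = 20.5401/0.572 = 35.9 km.

35.9 km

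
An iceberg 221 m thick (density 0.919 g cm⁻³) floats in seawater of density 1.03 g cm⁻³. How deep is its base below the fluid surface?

Draft d = t ρ_obj/ρ_fluid = 221 m × 0.919/1.03 = 197 m.

197 m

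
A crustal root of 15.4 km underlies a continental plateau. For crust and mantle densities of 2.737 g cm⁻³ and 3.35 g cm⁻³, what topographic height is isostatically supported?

Isostatic balance requires: ρ_c h = (ρ_m − ρ_c) r.
h = r (ρ_m − ρ_c) / ρ_c = 15.4 km × (3.35 − 2.737) / 2.737 = 3.45 km.

3.45 km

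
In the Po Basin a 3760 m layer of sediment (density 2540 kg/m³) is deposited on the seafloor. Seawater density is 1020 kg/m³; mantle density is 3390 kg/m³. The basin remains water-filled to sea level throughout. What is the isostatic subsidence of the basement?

2410 m

Submarine loading: the sediment displaces seawater, and the subsidence is in turn flooded, so s (ρ_m − ρ_w) = t (ρ_sed − ρ_w).
s = 3760 m × (2540 − 1020) / (3390 − 1020) = 2410 m.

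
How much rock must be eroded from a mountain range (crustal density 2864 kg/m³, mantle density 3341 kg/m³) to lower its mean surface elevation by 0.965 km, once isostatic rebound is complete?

6.76 km

Net drop Δ = e − u = e − e ρ_c/ρ_m = e (ρ_m − ρ_c)/ρ_m.
e = Δ ρ_m/(ρ_m − ρ_c) = 0.965 km × 3341/477 = 6.76 km.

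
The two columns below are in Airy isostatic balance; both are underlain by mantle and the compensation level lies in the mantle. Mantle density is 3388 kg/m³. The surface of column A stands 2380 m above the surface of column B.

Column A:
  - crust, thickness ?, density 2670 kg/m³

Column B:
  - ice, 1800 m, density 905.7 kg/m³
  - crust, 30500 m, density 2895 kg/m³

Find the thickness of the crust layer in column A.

Take the compensation level at the base of the deeper column (depth z_c below the surface of column A) and equate Σ ρ_i t_i down to z_c; mantle fills any gap and the z_c terms cancel.
Column A: x×2670 + (z_c − 0 − x)×3388
Column B: 2380×0 + 1800×905.7 + 30500×2895 + (z_c − 2380 − 32300)×3388
The z_c×3388 term appears on both sides and cancels. Collect the known terms of each column as K = Σ(ρt)_known − 3388 × (depth of known layers): K_A = 0 − 3388×0 = 0; K_B = 89927760 − 3388×(2380 + 32300) = −27568080.
Balance: K_A − x×(3388 − 2670) = K_B, so x = (K_A − K_B)/(3388 − 2670) = 27568100/718 = 38400 m.

38400 m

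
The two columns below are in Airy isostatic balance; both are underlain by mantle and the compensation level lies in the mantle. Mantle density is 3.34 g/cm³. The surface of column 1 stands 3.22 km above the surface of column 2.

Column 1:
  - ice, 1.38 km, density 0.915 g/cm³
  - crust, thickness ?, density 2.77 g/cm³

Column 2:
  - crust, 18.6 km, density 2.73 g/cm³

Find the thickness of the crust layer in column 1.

32.9 km

Take the compensation level at the base of the deeper column (depth z_c below the surface of column 1) and equate Σ ρ_i t_i down to z_c; mantle fills any gap and the z_c terms cancel.
Column 1: 1.38×0.915 + x×2.77 + (z_c − 1.38 − x)×3.34
Column 2: 3.22×0 + 18.6×2.73 + (z_c − 3.22 − 18.6)×3.34
The z_c×3.34 term appears on both sides and cancels. Collect the known terms of each column as K = Σ(ρt)_known − 3.34 × (depth of known layers): K_1 = 1.2627 − 3.34×1.38 = −3.3465; K_2 = 50.778 − 3.34×(3.22 + 18.6) = −22.1008.
Balance: K_1 − x×(3.34 − 2.77) = K_2, so x = (K_1 − K_2)/(3.34 − 2.77) = 18.7543/0.57 = 32.9 km.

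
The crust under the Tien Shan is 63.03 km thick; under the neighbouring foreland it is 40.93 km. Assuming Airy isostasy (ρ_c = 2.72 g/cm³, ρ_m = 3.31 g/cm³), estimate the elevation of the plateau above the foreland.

3.94 km

Excess crust Δ = 63.03 km − 40.93 km = 22.1 km, split between elevation h and root r with h + r = Δ.
Airy balance ρ_c h = (ρ_m − ρ_c) r gives r = h ρ_c/(ρ_m − ρ_c), so h (1 + ρ_c/(ρ_m − ρ_c)) = Δ, i.e. h = Δ (ρ_m − ρ_c)/ρ_m.
h = 22.1 km × 0.59/3.31 = 3.94 km.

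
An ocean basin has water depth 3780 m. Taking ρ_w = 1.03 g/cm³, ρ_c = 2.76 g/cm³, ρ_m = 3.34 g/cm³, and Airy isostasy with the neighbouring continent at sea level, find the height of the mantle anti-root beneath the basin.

For local isostatic compensation: replacing crust with seawater at the top is compensated by replacing crust with mantle at the base: d (ρ_c − ρ_w) = a (ρ_m − ρ_c).
a = d (ρ_c − ρ_w)/(ρ_m − ρ_c) = 3780 m × 1.73/0.58 = 11300 m.

11300 m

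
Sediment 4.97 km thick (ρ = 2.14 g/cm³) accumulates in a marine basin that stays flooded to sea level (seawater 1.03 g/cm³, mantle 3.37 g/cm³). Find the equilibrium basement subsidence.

2.36 km

Submarine loading: the sediment displaces seawater, and the subsidence is in turn flooded, so s (ρ_m − ρ_w) = t (ρ_sed − ρ_w).
s = 4.97 km × (2.14 − 1.03) / (3.37 − 1.03) = 2.36 km.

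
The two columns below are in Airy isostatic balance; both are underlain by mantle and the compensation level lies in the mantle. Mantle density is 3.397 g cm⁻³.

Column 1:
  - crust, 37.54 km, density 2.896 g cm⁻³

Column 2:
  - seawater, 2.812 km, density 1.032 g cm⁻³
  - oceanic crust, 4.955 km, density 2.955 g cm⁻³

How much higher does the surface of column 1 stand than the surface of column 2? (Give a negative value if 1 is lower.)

2.93 km

For any compensation level in the mantle, the mantle terms cancel and isostasy reduces to e = (Σt_1 − Σt_2) − (Σ(ρt)_1 − Σ(ρt)_2) / ρ_m.
Σt_1 = 37.54 km; Σt_2 = 7.767 km; Σ(ρt)_1 = 108.71584; Σ(ρt)_2 = 17.544009 (in km·g cm⁻³).
e = (37.54 − 7.767) − (108.71584 − 17.544009) / 3.397 = 2.93 km.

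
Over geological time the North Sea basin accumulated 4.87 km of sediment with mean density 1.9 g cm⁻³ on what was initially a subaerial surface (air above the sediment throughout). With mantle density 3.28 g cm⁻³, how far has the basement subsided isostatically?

2.82 km

Subaerial load: s = t ρ_sed / ρ_m = 4.87 km × 1.9/3.28 = 2.82 km.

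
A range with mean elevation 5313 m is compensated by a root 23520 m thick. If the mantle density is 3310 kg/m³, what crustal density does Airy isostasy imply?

ρ_c h = (ρ_m − ρ_c) r → ρ_c (h + r) = ρ_m r → ρ_c = ρ_m r / (h + r).
ρ_c = 3310 × 23520 m / (5313 m + 23520 m) = 2700 kg/m³.

2700 kg/m³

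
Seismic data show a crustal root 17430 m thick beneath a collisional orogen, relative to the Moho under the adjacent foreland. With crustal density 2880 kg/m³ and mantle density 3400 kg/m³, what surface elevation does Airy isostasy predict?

3150 m

By Archimedes' principle applied to the lithosphere: ρ_c h = (ρ_m − ρ_c) r.
h = r (ρ_m − ρ_c) / ρ_c = 17430 m × (3400 − 2880) / 2880 = 3150 m.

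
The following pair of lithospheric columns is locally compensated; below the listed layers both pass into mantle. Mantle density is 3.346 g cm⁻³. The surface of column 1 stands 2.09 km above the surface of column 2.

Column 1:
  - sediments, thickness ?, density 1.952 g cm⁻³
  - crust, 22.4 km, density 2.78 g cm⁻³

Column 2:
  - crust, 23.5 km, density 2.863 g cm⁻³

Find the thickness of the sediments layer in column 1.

4.06 km

Take the compensation level at the base of the deeper column (depth z_c below the surface of column 1) and equate Σ ρ_i t_i down to z_c; mantle fills any gap and the z_c terms cancel.
Column 1: x×1.952 + 22.4×2.78 + (z_c − 22.4 − x)×3.346
Column 2: 2.09×0 + 23.5×2.863 + (z_c − 2.09 − 23.5)×3.346
The z_c×3.346 term appears on both sides and cancels. Collect the known terms of each column as K = Σ(ρt)_known − 3.346 × (depth of known layers): K_1 = 62.272 − 3.346×22.4 = −12.6784; K_2 = 67.2805 − 3.346×(2.09 + 23.5) = −18.34364.
Balance: K_1 − x×(3.346 − 1.952) = K_2, so x = (K_1 − K_2)/(3.346 − 1.952) = 5.66524/1.394 = 4.06 km.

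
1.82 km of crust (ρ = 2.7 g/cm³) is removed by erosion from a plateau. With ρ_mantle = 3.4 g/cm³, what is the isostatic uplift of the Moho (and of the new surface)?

Unloading: uplift u = e ρ_c/ρ_m = 1.82 km × 2.7/3.4 = 1.45 km.

1.45 km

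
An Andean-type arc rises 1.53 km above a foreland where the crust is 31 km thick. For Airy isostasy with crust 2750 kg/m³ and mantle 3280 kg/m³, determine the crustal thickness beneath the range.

40.5 km

Root depth r = h ρ_c / (ρ_m − ρ_c) = 1.53 km × 2750 / 530 = 7.939 km.
Total thickness = T + h + r = 31 km + 1.53 km + 7.939 km = 40.5 km.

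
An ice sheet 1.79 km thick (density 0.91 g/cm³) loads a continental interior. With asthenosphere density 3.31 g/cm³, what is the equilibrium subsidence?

0.492 km

For local isostatic compensation: the ice load ρ_ice t is balanced by mantle displaced below, ρ_m s.
s = t ρ_ice / ρ_m = 1.79 km × 0.91/3.31 = 0.492 km.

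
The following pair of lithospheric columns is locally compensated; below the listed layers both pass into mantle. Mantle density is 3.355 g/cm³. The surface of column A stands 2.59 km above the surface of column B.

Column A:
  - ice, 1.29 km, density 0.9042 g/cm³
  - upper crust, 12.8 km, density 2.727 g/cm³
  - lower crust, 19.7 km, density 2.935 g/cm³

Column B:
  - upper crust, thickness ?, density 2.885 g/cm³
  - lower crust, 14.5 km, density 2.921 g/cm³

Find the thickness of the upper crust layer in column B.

Take the compensation level at the base of the deeper column (depth z_c below the surface of column A) and equate Σ ρ_i t_i down to z_c; mantle fills any gap and the z_c terms cancel.
Column A: 1.29×0.9042 + 12.8×2.727 + 19.7×2.935 + (z_c − 33.79)×3.355
Column B: 2.59×0 + x×2.885 + 14.5×2.921 + (z_c − 2.59 − 14.5 − x)×3.355
The z_c×3.355 term appears on both sides and cancels. Collect the known terms of each column as K = Σ(ρt)_known − 3.355 × (depth of known layers): K_A = 93.891518 − 3.355×33.79 = −19.473932; K_B = 42.3545 − 3.355×(2.59 + 14.5) = −14.98245.
Balance: K_A = K_B − x×(3.355 − 2.885), so x = (K_B − K_A)/(3.355 − 2.885) = 4.49148/0.47 = 9.56 km.

9.56 km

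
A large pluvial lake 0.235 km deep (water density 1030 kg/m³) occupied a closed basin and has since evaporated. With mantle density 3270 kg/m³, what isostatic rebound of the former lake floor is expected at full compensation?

0.074 km

u = d ρ_w/ρ_m = 0.235 km × 1030/3270 = 0.074 km.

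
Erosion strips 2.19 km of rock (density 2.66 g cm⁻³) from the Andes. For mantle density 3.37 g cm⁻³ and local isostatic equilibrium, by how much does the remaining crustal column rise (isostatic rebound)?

Unloading: uplift u = e ρ_c/ρ_m = 2.19 km × 2.66/3.37 = 1.73 km.

1.73 km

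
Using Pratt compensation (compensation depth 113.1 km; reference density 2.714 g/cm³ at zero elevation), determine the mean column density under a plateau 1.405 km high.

Pratt balance: ρ_ref D = ρ (D + h).
ρ = ρ_ref D/(D + h) = 2.714 × 113.1 km/(113.1 km + 1.405 km) = 2.68 g/cm³.

2.68 g/cm³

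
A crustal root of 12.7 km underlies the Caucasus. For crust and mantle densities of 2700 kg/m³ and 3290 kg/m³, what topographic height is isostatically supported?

Isostatic balance requires: ρ_c h = (ρ_m − ρ_c) r.
h = r (ρ_m − ρ_c) / ρ_c = 12.7 km × (3290 − 2700) / 2700 = 2.78 km.

2.78 km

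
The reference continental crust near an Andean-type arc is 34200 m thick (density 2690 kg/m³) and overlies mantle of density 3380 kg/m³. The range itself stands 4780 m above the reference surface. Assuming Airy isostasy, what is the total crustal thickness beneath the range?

57600 m

Root depth r = h ρ_c / (ρ_m − ρ_c) = 4780 m × 2690 / 690 = 18640 m.
Total thickness = T + h + r = 34200 m + 4780 m + 18640 m = 57600 m.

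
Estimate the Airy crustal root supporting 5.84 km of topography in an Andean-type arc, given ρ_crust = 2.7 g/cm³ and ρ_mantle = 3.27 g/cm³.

27.7 km

For local isostatic compensation: the weight of the topography is balanced by the buoyancy of the root, ρ_c h = (ρ_m − ρ_c) r.
r = h · ρ_c / (ρ_m − ρ_c) = 5.84 km × 2.7 / (3.27 − 2.7) = 27.7 km.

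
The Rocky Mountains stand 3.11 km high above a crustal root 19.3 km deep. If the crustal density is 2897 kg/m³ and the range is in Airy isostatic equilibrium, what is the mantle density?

3360 kg/m³

Airy balance: ρ_c h = (ρ_m − ρ_c) r → ρ_m = ρ_c (1 + h/r).
ρ_m = 2897 × (1 + 3.11 km/19.3 km) = 3360 kg/m³.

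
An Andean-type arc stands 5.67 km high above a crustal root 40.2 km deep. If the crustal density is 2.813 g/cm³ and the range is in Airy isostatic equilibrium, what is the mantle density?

Airy balance: ρ_c h = (ρ_m − ρ_c) r → ρ_m = ρ_c (1 + h/r).
ρ_m = 2.813 × (1 + 5.67 km/40.2 km) = 3.21 g/cm³.

3.21 g/cm³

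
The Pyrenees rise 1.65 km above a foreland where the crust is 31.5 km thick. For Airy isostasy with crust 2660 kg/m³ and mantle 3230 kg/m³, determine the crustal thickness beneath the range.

Root depth r = h ρ_c / (ρ_m − ρ_c) = 1.65 km × 2660 / 570 = 7.7 km.
Total thickness = T + h + r = 31.5 km + 1.65 km + 7.7 km = 40.9 km.

40.9 km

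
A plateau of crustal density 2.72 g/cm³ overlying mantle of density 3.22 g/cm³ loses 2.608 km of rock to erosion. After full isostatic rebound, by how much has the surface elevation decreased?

0.405 km

Rebound u = e ρ_c/ρ_m = 2.608 km × 2.72/3.22 = 2.203 km.
Net surface drop = e − u = 2.608 km − 2.203 km = e (ρ_m − ρ_c)/ρ_m = 0.405 km.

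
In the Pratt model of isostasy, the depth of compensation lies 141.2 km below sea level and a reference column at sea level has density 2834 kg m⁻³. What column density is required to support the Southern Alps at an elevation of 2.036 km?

2790 kg m⁻³

Pratt balance: ρ_ref D = ρ (D + h).
ρ = ρ_ref D/(D + h) = 2834 × 141.2 km/(141.2 km + 2.036 km) = 2790 kg m⁻³.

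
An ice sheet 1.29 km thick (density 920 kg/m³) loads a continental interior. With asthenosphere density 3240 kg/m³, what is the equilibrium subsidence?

By Archimedes' principle applied to the lithosphere: the ice load ρ_ice t is balanced by mantle displaced below, ρ_m s.
s = t ρ_ice / ρ_m = 1.29 km × 920/3240 = 0.366 km.

0.366 km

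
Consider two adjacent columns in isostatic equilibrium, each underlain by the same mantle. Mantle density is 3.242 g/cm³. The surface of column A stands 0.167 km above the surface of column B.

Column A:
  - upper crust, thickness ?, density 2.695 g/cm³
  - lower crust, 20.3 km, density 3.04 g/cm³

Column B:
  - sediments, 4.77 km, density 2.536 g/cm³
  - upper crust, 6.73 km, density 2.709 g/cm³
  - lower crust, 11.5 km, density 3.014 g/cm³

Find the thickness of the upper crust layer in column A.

Take the compensation level at the base of the deeper column (depth z_c below the surface of column A) and equate Σ ρ_i t_i down to z_c; mantle fills any gap and the z_c terms cancel.
Column A: x×2.695 + 20.3×3.04 + (z_c − 20.3 − x)×3.242
Column B: 0.167×0 + 4.77×2.536 + 6.73×2.709 + 11.5×3.014 + (z_c − 0.167 − 23)×3.242
The z_c×3.242 term appears on both sides and cancels. Collect the known terms of each column as K = Σ(ρt)_known − 3.242 × (depth of known layers): K_A = 61.712 − 3.242×20.3 = −4.1006; K_B = 64.98929 − 3.242×(0.167 + 23) = −10.118124.
Balance: K_A − x×(3.242 − 2.695) = K_B, so x = (K_A − K_B)/(3.242 − 2.695) = 6.01752/0.547 = 11 km.

11 km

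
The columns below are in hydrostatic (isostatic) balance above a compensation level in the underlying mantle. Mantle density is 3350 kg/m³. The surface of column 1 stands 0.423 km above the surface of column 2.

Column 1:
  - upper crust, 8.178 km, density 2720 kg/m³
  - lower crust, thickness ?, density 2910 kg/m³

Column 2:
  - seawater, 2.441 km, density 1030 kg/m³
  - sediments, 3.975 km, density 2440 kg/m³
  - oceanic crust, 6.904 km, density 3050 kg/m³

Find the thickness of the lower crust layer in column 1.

17.3 km

Take the compensation level at the base of the deeper column (depth z_c below the surface of column 1) and equate Σ ρ_i t_i down to z_c; mantle fills any gap and the z_c terms cancel.
Column 1: 8.178×2720 + x×2910 + (z_c − 8.178 − x)×3350
Column 2: 0.423×0 + 2.441×1030 + 3.975×2440 + 6.904×3050 + (z_c − 0.423 − 13.32)×3350
The z_c×3350 term appears on both sides and cancels. Collect the known terms of each column as K = Σ(ρt)_known − 3350 × (depth of known layers): K_1 = 22244.16 − 3350×8.178 = −5152.14; K_2 = 33270.43 − 3350×(0.423 + 13.32) = −12768.62.
Balance: K_1 − x×(3350 − 2910) = K_2, so x = (K_1 − K_2)/(3350 − 2910) = 7616.48/440 = 17.3 km.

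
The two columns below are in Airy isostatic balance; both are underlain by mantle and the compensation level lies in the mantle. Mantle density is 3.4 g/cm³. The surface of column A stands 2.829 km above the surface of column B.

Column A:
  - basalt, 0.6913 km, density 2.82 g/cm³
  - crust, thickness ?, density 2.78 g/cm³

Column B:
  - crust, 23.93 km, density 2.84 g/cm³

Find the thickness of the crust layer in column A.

36.5 km

Take the compensation level at the base of the deeper column (depth z_c below the surface of column A) and equate Σ ρ_i t_i down to z_c; mantle fills any gap and the z_c terms cancel.
Column A: 0.6913×2.82 + x×2.78 + (z_c − 0.6913 − x)×3.4
Column B: 2.829×0 + 23.93×2.84 + (z_c − 2.829 − 23.93)×3.4
The z_c×3.4 term appears on both sides and cancels. Collect the known terms of each column as K = Σ(ρt)_known − 3.4 × (depth of known layers): K_A = 1.949466 − 3.4×0.6913 = −0.400954; K_B = 67.9612 − 3.4×(2.829 + 23.93) = −23.0194.
Balance: K_A − x×(3.4 − 2.78) = K_B, so x = (K_A − K_B)/(3.4 − 2.78) = 22.6184/0.62 = 36.5 km.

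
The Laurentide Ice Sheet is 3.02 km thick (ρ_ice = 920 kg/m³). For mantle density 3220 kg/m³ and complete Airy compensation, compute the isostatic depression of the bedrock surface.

0.863 km

Balancing pressure at the compensation depth: the ice load ρ_ice t is balanced by mantle displaced below, ρ_m s.
s = t ρ_ice / ρ_m = 3.02 km × 920/3220 = 0.863 km.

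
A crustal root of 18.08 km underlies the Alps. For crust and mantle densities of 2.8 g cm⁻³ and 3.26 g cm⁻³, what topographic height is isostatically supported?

By Archimedes' principle applied to the lithosphere: ρ_c h = (ρ_m − ρ_c) r.
h = r (ρ_m − ρ_c) / ρ_c = 18.08 km × (3.26 − 2.8) / 2.8 = 2.97 km.

2.97 km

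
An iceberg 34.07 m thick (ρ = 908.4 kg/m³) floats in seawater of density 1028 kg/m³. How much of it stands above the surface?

3.96 m

Floating equilibrium: submerged depth d = t ρ_obj/ρ_fluid = 34.07 m × 908.4/1028 = 30.11 m.
Freeboard = t − d = 34.07 m − 30.11 m = 3.96 m.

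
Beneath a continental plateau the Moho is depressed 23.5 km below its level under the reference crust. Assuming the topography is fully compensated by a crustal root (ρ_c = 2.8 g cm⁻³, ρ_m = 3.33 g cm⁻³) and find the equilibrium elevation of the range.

4.45 km

For local isostatic compensation: ρ_c h = (ρ_m − ρ_c) r.
h = r (ρ_m − ρ_c) / ρ_c = 23.5 km × (3.33 − 2.8) / 2.8 = 4.45 km.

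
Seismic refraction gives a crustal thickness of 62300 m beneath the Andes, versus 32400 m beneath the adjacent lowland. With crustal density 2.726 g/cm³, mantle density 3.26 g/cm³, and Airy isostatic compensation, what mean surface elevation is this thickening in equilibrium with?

4900 m

Excess crust Δ = 62300 m − 32400 m = 29900 m, split between elevation h and root r with h + r = Δ.
Airy balance ρ_c h = (ρ_m − ρ_c) r gives r = h ρ_c/(ρ_m − ρ_c), so h (1 + ρ_c/(ρ_m − ρ_c)) = Δ, i.e. h = Δ (ρ_m − ρ_c)/ρ_m.
h = 29900 m × 0.534/3.26 = 4900 m.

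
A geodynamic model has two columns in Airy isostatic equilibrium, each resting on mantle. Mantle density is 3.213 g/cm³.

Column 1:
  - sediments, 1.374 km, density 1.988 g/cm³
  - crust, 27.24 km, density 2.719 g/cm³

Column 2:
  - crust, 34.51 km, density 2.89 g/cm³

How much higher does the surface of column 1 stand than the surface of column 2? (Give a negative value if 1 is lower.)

For any compensation level in the mantle, the mantle terms cancel and isostasy reduces to e = (Σt_1 − Σt_2) − (Σ(ρt)_1 − Σ(ρt)_2) / ρ_m.
Σt_1 = 28.614 km; Σt_2 = 34.51 km; Σ(ρt)_1 = 76.797072; Σ(ρt)_2 = 99.7339 (in km·g/cm³).
e = (28.614 − 34.51) − (76.797072 − 99.7339) / 3.213 = 1.24 km.

1.24 km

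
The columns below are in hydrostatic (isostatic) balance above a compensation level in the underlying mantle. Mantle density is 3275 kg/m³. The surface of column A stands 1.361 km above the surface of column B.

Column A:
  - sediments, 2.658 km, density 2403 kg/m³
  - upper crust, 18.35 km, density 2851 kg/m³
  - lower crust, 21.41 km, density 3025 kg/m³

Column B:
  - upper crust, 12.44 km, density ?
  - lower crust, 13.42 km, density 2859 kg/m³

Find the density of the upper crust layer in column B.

2840 kg/m³

Take the compensation level at the base of the deeper column (depth z_c below the surface of column A) and equate Σ ρ_i t_i down to z_c; mantle fills any gap and the z_c terms cancel.
Column A: 2.658×2403 + 18.35×2851 + 21.41×3025 + (z_c − 42.418)×3275
Column B: 1.361×0 + 12.44×ρ + 13.42×2859 + (z_c − 1.361 − 25.86)×3275
The z_c×3275 term appears on both sides and cancels. Collect the known terms of each column as K = Σ(ρt)_known − 3275 × (depth of known layers): K_A = 123468.274 − 3275×42.418 = −15450.676; K_B = 38367.78 − 3275×(1.361 + 25.86) = −50780.995.
Balance: K_A = K_B + 12.44×ρ, so ρ = (K_A − K_B)/12.44 = 35330.3/12.44 = 2840 kg/m³.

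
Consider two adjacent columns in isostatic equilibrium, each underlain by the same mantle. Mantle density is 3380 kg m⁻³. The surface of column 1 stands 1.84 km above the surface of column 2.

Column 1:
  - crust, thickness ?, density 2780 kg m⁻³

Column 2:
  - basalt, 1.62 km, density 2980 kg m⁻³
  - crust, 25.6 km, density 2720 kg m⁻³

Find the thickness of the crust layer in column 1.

Take the compensation level at the base of the deeper column (depth z_c below the surface of column 1) and equate Σ ρ_i t_i down to z_c; mantle fills any gap and the z_c terms cancel.
Column 1: x×2780 + (z_c − 0 − x)×3380
Column 2: 1.84×0 + 1.62×2980 + 25.6×2720 + (z_c − 1.84 − 27.22)×3380
The z_c×3380 term appears on both sides and cancels. Collect the known terms of each column as K = Σ(ρt)_known − 3380 × (depth of known layers): K_1 = 0 − 3380×0 = 0; K_2 = 74459.6 − 3380×(1.84 + 27.22) = −23763.2.
Balance: K_1 − x×(3380 − 2780) = K_2, so x = (K_1 − K_2)/(3380 − 2780) = 23763.2/600 = 39.6 km.

39.6 km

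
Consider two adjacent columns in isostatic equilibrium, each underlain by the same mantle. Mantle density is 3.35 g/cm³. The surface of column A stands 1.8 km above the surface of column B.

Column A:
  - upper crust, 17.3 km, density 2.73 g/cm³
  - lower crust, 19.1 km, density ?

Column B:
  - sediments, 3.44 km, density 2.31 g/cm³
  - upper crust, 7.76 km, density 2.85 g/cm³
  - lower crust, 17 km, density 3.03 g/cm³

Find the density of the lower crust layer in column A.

Take the compensation level at the base of the deeper column (depth z_c below the surface of column A) and equate Σ ρ_i t_i down to z_c; mantle fills any gap and the z_c terms cancel.
Column A: 17.3×2.73 + 19.1×ρ + (z_c − 36.4)×3.35
Column B: 1.8×0 + 3.44×2.31 + 7.76×2.85 + 17×3.03 + (z_c − 1.8 − 28.2)×3.35
The z_c×3.35 term appears on both sides and cancels. Collect the known terms of each column as K = Σ(ρt)_known − 3.35 × (depth of known layers): K_A = 47.229 − 3.35×36.4 = −74.711; K_B = 81.5724 − 3.35×(1.8 + 28.2) = −18.9276.
Balance: K_A + 19.1×ρ = K_B, so ρ = (K_B − K_A)/19.1 = 55.7834/19.1 = 2.92 g/cm³.

2.92 g/cm³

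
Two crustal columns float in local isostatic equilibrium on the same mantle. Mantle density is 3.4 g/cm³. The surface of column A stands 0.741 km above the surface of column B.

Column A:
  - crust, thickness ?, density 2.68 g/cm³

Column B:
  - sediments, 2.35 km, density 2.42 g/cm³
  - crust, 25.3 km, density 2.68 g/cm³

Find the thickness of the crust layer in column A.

Take the compensation level at the base of the deeper column (depth z_c below the surface of column A) and equate Σ ρ_i t_i down to z_c; mantle fills any gap and the z_c terms cancel.
Column A: x×2.68 + (z_c − 0 − x)×3.4
Column B: 0.741×0 + 2.35×2.42 + 25.3×2.68 + (z_c − 0.741 − 27.65)×3.4
The z_c×3.4 term appears on both sides and cancels. Collect the known terms of each column as K = Σ(ρt)_known − 3.4 × (depth of known layers): K_A = 0 − 3.4×0 = 0; K_B = 73.491 − 3.4×(0.741 + 27.65) = −23.0384.
Balance: K_A − x×(3.4 − 2.68) = K_B, so x = (K_A − K_B)/(3.4 − 2.68) = 23.0384/0.72 = 32 km.

32 km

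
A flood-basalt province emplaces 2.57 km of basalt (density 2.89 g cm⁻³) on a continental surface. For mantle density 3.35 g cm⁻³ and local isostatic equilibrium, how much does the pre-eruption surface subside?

2.22 km

Subaerial loading: s = t ρ_load / ρ_m.
s = 2.57 km × 2.89/3.35 = 2.22 km.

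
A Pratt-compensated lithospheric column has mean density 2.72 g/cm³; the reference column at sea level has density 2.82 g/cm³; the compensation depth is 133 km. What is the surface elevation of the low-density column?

ρ_ref D = ρ (D + h) → h = D (ρ_ref − ρ)/ρ.
h = 133 km × (2.82 − 2.72)/2.72 = 4.89 km.

4.89 km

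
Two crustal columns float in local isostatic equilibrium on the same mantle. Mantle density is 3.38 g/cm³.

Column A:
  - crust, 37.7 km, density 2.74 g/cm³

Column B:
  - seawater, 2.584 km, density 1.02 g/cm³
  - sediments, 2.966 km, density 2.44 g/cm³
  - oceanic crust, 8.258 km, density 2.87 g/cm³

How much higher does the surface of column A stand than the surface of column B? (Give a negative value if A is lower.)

For any compensation level in the mantle, the mantle terms cancel and isostasy reduces to e = (Σt_A − Σt_B) − (Σ(ρt)_A − Σ(ρt)_B) / ρ_m.
Σt_A = 37.7 km; Σt_B = 13.808 km; Σ(ρt)_A = 103.298; Σ(ρt)_B = 33.57318 (in km·g/cm³).
e = (37.7 − 13.808) − (103.298 − 33.57318) / 3.38 = 3.26 km.

3.26 km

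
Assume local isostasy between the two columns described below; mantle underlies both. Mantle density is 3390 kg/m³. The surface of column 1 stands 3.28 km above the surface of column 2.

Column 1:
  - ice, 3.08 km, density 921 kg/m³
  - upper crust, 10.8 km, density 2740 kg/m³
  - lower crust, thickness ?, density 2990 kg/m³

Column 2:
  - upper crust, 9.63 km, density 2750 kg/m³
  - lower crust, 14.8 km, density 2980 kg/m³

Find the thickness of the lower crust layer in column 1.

21.8 km

Take the compensation level at the base of the deeper column (depth z_c below the surface of column 1) and equate Σ ρ_i t_i down to z_c; mantle fills any gap and the z_c terms cancel.
Column 1: 3.08×921 + 10.8×2740 + x×2990 + (z_c − 13.88 − x)×3390
Column 2: 3.28×0 + 9.63×2750 + 14.8×2980 + (z_c − 3.28 − 24.43)×3390
The z_c×3390 term appears on both sides and cancels. Collect the known terms of each column as K = Σ(ρt)_known − 3390 × (depth of known layers): K_1 = 32428.68 − 3390×13.88 = −14624.52; K_2 = 70586.5 − 3390×(3.28 + 24.43) = −23350.4.
Balance: K_1 − x×(3390 − 2990) = K_2, so x = (K_1 − K_2)/(3390 − 2990) = 8725.88/400 = 21.8 km.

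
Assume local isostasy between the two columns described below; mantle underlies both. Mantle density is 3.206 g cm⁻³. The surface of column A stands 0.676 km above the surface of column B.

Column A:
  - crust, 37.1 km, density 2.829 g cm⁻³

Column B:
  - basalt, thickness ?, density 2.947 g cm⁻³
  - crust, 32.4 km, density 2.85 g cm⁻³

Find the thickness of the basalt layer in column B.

Take the compensation level at the base of the deeper column (depth z_c below the surface of column A) and equate Σ ρ_i t_i down to z_c; mantle fills any gap and the z_c terms cancel.
Column A: 37.1×2.829 + (z_c − 37.1)×3.206
Column B: 0.676×0 + x×2.947 + 32.4×2.85 + (z_c − 0.676 − 32.4 − x)×3.206
The z_c×3.206 term appears on both sides and cancels. Collect the known terms of each column as K = Σ(ρt)_known − 3.206 × (depth of known layers): K_A = 104.9559 − 3.206×37.1 = −13.9867; K_B = 92.34 − 3.206×(0.676 + 32.4) = −13.701656.
Balance: K_A = K_B − x×(3.206 − 2.947), so x = (K_B − K_A)/(3.206 − 2.947) = 0.285044/0.259 = 1.1 km.

1.1 km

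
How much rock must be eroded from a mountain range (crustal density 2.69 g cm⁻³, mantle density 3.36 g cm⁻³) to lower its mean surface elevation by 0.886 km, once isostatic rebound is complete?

Net drop Δ = e − u = e − e ρ_c/ρ_m = e (ρ_m − ρ_c)/ρ_m.
e = Δ ρ_m/(ρ_m − ρ_c) = 0.886 km × 3.36/0.67 = 4.44 km.

4.44 km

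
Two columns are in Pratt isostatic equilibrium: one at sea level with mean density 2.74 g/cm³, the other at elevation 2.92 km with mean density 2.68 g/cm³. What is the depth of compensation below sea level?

ρ_ref D = ρ (D + h) → D (ρ_ref − ρ) = ρ h.
D = ρ h/(ρ_ref − ρ) = 2.68 × 2.92 km/(2.74 − 2.68) = 130 km.

130 km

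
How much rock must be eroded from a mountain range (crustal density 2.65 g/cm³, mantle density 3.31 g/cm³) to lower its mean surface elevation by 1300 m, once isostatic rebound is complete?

6520 m

Net drop Δ = e − u = e − e ρ_c/ρ_m = e (ρ_m − ρ_c)/ρ_m.
e = Δ ρ_m/(ρ_m − ρ_c) = 1300 m × 3.31/0.66 = 6520 m.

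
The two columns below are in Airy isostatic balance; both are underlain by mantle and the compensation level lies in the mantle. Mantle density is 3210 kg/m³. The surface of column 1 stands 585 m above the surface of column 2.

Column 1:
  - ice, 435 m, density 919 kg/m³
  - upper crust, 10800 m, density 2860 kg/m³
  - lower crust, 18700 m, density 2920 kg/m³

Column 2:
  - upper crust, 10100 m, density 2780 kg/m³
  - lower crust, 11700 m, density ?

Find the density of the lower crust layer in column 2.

Take the compensation level at the base of the deeper column (depth z_c below the surface of column 1) and equate Σ ρ_i t_i down to z_c; mantle fills any gap and the z_c terms cancel.
Column 1: 435×919 + 10800×2860 + 18700×2920 + (z_c − 29935)×3210
Column 2: 585×0 + 10100×2780 + 11700×ρ + (z_c − 585 − 21800)×3210
The z_c×3210 term appears on both sides and cancels. Collect the known terms of each column as K = Σ(ρt)_known − 3210 × (depth of known layers): K_1 = 85891765 − 3210×29935 = −10199585; K_2 = 28078000 − 3210×(585 + 21800) = −43777850.
Balance: K_1 = K_2 + 11700×ρ, so ρ = (K_1 − K_2)/11700 = 33578300/11700 = 2870 kg/m³.

2870 kg/m³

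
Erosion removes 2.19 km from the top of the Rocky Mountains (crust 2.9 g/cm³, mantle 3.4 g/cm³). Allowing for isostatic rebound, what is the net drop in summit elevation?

0.322 km

Rebound u = e ρ_c/ρ_m = 2.19 km × 2.9/3.4 = 1.868 km.
Net surface drop = e − u = 2.19 km − 1.868 km = e (ρ_m − ρ_c)/ρ_m = 0.322 km.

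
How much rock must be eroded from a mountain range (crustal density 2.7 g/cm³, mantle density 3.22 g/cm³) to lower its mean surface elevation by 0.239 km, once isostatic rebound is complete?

1.48 km

Net drop Δ = e − u = e − e ρ_c/ρ_m = e (ρ_m − ρ_c)/ρ_m.
e = Δ ρ_m/(ρ_m − ρ_c) = 0.239 km × 3.22/0.52 = 1.48 km.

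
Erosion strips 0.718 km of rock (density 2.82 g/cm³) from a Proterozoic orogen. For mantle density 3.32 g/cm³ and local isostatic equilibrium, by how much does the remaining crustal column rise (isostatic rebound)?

Unloading: uplift u = e ρ_c/ρ_m = 0.718 km × 2.82/3.32 = 0.61 km.

0.61 km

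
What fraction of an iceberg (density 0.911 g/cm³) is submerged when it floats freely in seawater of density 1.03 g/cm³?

Submerged fraction = ρ_obj/ρ_fluid = 0.911/1.03 = 0.884.

0.884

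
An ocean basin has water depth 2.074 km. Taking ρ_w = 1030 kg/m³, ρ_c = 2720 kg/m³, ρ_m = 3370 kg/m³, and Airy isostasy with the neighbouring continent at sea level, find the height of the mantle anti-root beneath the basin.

5.39 km

Balancing pressure at the compensation depth: replacing crust with seawater at the top is compensated by replacing crust with mantle at the base: d (ρ_c − ρ_w) = a (ρ_m − ρ_c).
a = d (ρ_c − ρ_w)/(ρ_m − ρ_c) = 2.074 km × 1690/650 = 5.39 km.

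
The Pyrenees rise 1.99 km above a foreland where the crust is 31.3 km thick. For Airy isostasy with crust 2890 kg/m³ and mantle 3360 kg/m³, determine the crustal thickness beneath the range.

45.5 km

Root depth r = h ρ_c / (ρ_m − ρ_c) = 1.99 km × 2890 / 470 = 12.24 km.
Total thickness = T + h + r = 31.3 km + 1.99 km + 12.24 km = 45.5 km.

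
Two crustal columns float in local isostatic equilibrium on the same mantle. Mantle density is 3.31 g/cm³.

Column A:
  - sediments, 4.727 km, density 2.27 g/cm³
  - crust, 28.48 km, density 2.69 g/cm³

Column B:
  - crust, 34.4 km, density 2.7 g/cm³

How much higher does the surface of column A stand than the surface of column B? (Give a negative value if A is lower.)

0.48 km

For any compensation level in the mantle, the mantle terms cancel and isostasy reduces to e = (Σt_A − Σt_B) − (Σ(ρt)_A − Σ(ρt)_B) / ρ_m.
Σt_A = 33.207 km; Σt_B = 34.4 km; Σ(ρt)_A = 87.34149; Σ(ρt)_B = 92.88 (in km·g/cm³).
e = (33.207 − 34.4) − (87.34149 − 92.88) / 3.31 = 0.48 km.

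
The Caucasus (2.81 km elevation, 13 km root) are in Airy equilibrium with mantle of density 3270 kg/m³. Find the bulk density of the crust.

2690 kg/m³

ρ_c h = (ρ_m − ρ_c) r → ρ_c (h + r) = ρ_m r → ρ_c = ρ_m r / (h + r).
ρ_c = 3270 × 13 km / (2.81 km + 13 km) = 2690 kg/m³.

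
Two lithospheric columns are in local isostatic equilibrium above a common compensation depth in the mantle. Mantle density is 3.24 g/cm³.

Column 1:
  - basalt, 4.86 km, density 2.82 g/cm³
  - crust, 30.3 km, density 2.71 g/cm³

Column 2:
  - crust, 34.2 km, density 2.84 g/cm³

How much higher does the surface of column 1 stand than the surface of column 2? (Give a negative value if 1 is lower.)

1.36 km

For any compensation level in the mantle, the mantle terms cancel and isostasy reduces to e = (Σt_1 − Σt_2) − (Σ(ρt)_1 − Σ(ρt)_2) / ρ_m.
Σt_1 = 35.16 km; Σt_2 = 34.2 km; Σ(ρt)_1 = 95.8182; Σ(ρt)_2 = 97.128 (in km·g/cm³).
e = (35.16 − 34.2) − (95.8182 − 97.128) / 3.24 = 1.36 km.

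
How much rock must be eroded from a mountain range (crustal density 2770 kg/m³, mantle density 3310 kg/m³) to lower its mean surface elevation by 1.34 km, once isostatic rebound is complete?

8.21 km

Net drop Δ = e − u = e − e ρ_c/ρ_m = e (ρ_m − ρ_c)/ρ_m.
e = Δ ρ_m/(ρ_m − ρ_c) = 1.34 km × 3310/540 = 8.21 km.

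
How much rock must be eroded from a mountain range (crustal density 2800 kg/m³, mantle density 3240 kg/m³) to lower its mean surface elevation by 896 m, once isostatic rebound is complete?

6600 m

Net drop Δ = e − u = e − e ρ_c/ρ_m = e (ρ_m − ρ_c)/ρ_m.
e = Δ ρ_m/(ρ_m − ρ_c) = 896 m × 3240/440 = 6600 m.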